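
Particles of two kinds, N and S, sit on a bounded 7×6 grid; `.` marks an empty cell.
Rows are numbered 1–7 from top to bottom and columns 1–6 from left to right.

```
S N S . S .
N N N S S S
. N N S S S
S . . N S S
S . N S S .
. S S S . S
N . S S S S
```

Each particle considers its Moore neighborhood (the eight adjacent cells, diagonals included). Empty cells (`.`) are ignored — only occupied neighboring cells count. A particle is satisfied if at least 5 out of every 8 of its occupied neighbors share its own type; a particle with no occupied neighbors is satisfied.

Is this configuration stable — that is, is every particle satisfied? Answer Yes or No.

(1,1)S 0/3 ✗
(1,2)N 3/5 ✗
(1,3)S 1/4 ✗
(1,5)S 3/3 ✓
(2,1)N 3/4 ✓
(2,2)N 5/7 ✓
(2,3)N 4/7 ✗
(2,4)S 5/7 ✓
(2,5)S 6/6 ✓
(2,6)S 4/4 ✓
(3,2)N 4/5 ✓
(3,3)N 4/6 ✓
(3,4)S 4/7 ✗
(3,5)S 7/8 ✓
(3,6)S 5/5 ✓
(4,1)S 1/2 ✗
(4,4)N 2/7 ✗
(4,5)S 6/7 ✓
(4,6)S 4/4 ✓
(5,1)S 2/2 ✓
(5,3)N 1/5 ✗
(5,4)S 4/6 ✓
(5,5)S 5/6 ✓
(6,2)S 3/5 ✗
(6,3)S 5/6 ✓
(6,4)S 6/7 ✓
(6,6)S 3/3 ✓
(7,1)N 0/1 ✗
(7,3)S 4/4 ✓
(7,4)S 4/4 ✓
(7,5)S 4/4 ✓
(7,6)S 2/2 ✓
For instance (1,1) has only 0/3 same-type neighbors, below 5/8.

No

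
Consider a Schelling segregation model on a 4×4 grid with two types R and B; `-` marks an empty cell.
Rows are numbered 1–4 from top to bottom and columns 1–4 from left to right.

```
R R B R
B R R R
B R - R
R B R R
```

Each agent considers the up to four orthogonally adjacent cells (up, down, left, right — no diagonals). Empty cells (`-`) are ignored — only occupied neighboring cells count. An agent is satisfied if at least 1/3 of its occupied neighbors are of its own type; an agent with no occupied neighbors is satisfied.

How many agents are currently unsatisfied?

3

(1,1)R 1/2 ok
(1,2)R 2/3 ok
(1,3)B 0/3 unhappy
(1,4)R 1/2 ok
(2,1)B 1/3 ok
(2,2)R 3/4 ok
(2,3)R 2/3 ok
(2,4)R 3/3 ok
(3,1)B 1/3 ok
(3,2)R 1/3 ok
(3,4)R 2/2 ok
(4,1)R 0/2 unhappy
(4,2)B 0/3 unhappy
(4,3)R 1/2 ok
(4,4)R 2/2 ok
Unsatisfied: (1,3), (4,1), (4,2) — 3 in total.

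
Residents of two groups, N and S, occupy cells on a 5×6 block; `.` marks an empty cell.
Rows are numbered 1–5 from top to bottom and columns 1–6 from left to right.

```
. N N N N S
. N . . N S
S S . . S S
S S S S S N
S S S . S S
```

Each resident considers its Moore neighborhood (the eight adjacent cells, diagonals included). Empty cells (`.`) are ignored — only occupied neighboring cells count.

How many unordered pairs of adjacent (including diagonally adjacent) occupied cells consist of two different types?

13

Scan each occupied cell's neighbors to the right and below (and the two forward diagonals) so each pair is counted once.
Row 1: N(1,2)–N(1,3)= N(1,2)–N(2,2)= N(1,3)–N(1,4)= N(1,3)–N(2,2)= N(1,4)–N(1,5)= N(1,4)–N(2,5)= N(1,5)–S(1,6)≠ N(1,5)–N(2,5)= N(1,5)–S(2,6)≠ S(1,6)–S(2,6)= S(1,6)–N(2,5)≠  → 3/11 unlike.
Row 2: N(2,2)–S(3,2)≠ N(2,2)–S(3,1)≠ N(2,5)–S(2,6)≠ N(2,5)–S(3,5)≠ N(2,5)–S(3,6)≠ S(2,6)–S(3,6)= S(2,6)–S(3,5)=  → 5/7 unlike.
Row 3: S(3,1)–S(3,2)= S(3,1)–S(4,1)= S(3,1)–S(4,2)= S(3,2)–S(4,2)= S(3,2)–S(4,3)= S(3,2)–S(4,1)= S(3,5)–S(3,6)= S(3,5)–S(4,5)= S(3,5)–N(4,6)≠ S(3,5)–S(4,4)= S(3,6)–N(4,6)≠ S(3,6)–S(4,5)=  → 2/12 unlike.
Row 4: S(4,1)–S(4,2)= S(4,1)–S(5,1)= S(4,1)–S(5,2)= S(4,2)–S(4,3)= S(4,2)–S(5,2)= S(4,2)–S(5,3)= S(4,2)–S(5,1)= S(4,3)–S(4,4)= S(4,3)–S(5,3)= S(4,3)–S(5,2)= S(4,4)–S(4,5)= S(4,4)–S(5,5)= S(4,4)–S(5,3)= S(4,5)–N(4,6)≠ S(4,5)–S(5,5)= S(4,5)–S(5,6)= N(4,6)–S(5,6)≠ N(4,6)–S(5,5)≠  → 3/18 unlike.
Row 5: S(5,1)–S(5,2)= S(5,2)–S(5,3)= S(5,5)–S(5,6)=  → 0/3 unlike.
Total adjacent occupied pairs: 51; unlike-type pairs: 13.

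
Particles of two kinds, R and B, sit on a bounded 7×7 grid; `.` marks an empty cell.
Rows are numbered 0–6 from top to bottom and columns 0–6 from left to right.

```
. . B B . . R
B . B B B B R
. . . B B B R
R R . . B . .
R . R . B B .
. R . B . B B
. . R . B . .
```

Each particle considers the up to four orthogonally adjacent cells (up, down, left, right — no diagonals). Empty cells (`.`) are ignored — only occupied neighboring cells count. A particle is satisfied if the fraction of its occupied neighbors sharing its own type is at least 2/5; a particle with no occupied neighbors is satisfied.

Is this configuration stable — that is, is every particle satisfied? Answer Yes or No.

Row 0: (0,2)B 2/2 satisfied · (0,3)B 2/2 satisfied · (0,6)R 1/1 satisfied
Row 1: (1,0)B 0/0 satisfied · (1,2)B 2/2 satisfied · (1,3)B 4/4 satisfied · (1,4)B 3/3 satisfied · (1,5)B 2/3 satisfied · (1,6)R 2/3 satisfied
Row 2: (2,3)B 2/2 satisfied · (2,4)B 4/4 satisfied · (2,5)B 2/3 satisfied · (2,6)R 1/2 satisfied
Row 3: (3,0)R 2/2 satisfied · (3,1)R 1/1 satisfied · (3,4)B 2/2 satisfied
Row 4: (4,0)R 1/1 satisfied · (4,2)R 0/0 satisfied · (4,4)B 2/2 satisfied · (4,5)B 2/2 satisfied
Row 5: (5,1)R 0/0 satisfied · (5,3)B 0/0 satisfied · (5,5)B 2/2 satisfied · (5,6)B 1/1 satisfied
Row 6: (6,2)R 0/0 satisfied · (6,4)B 0/0 satisfied
All meet the threshold, so the configuration is stable.

Yes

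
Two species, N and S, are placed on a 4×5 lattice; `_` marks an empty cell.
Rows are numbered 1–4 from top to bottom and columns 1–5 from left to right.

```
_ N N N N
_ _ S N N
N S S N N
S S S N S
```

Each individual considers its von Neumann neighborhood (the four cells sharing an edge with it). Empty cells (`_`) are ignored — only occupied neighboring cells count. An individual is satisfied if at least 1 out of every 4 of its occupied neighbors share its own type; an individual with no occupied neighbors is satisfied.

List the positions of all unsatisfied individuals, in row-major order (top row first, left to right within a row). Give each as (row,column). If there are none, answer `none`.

(3,1), (4,5)

(1,2)N 1/1 satisfied
(1,3)N 2/3 satisfied
(1,4)N 3/3 satisfied
(1,5)N 2/2 satisfied
(2,3)S 1/3 satisfied
(2,4)N 3/4 satisfied
(2,5)N 3/3 satisfied
(3,1)N 0/2 not
(3,2)S 2/3 satisfied
(3,3)S 3/4 satisfied
(3,4)N 3/4 satisfied
(3,5)N 2/3 satisfied
(4,1)S 1/2 satisfied
(4,2)S 3/3 satisfied
(4,3)S 2/3 satisfied
(4,4)N 1/3 satisfied
(4,5)S 0/2 not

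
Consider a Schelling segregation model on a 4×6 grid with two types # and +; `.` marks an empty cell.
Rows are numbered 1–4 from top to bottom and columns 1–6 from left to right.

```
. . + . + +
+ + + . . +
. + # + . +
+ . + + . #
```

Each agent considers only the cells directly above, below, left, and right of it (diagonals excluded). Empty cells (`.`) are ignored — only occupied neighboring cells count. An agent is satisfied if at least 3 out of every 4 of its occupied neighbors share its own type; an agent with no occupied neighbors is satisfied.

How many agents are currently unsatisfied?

7

Row 1: (1,3)+ 1/1 ✓ · (1,5)+ 1/1 ✓ · (1,6)+ 2/2 ✓
Row 2: (2,1)+ 1/1 ✓ · (2,2)+ 3/3 ✓ · (2,3)+ 2/3 ✗ · (2,6)+ 2/2 ✓
Row 3: (3,2)+ 1/2 ✗ · (3,3)# 0/4 ✗ · (3,4)+ 1/2 ✗ · (3,6)+ 1/2 ✗
Row 4: (4,1)+ 0/0 ✓ · (4,3)+ 1/2 ✗ · (4,4)+ 2/2 ✓ · (4,6)# 0/1 ✗
Unsatisfied: (2,3), (3,2), (3,3), (3,4), (3,6), (4,3), (4,6) — 7 in total.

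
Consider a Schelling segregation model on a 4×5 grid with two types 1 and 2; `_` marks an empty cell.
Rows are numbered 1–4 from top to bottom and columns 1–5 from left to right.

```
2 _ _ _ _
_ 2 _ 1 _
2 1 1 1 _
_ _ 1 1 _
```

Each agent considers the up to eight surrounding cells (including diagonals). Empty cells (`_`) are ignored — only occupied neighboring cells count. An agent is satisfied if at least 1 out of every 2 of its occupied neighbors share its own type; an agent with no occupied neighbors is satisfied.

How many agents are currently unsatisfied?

0

(1,1)2 1/1 satisfied
(2,2)2 2/4 satisfied
(2,4)1 2/2 satisfied
(3,1)2 1/2 satisfied
(3,2)1 2/4 satisfied
(3,3)1 5/6 satisfied
(3,4)1 4/4 satisfied
(4,3)1 4/4 satisfied
(4,4)1 3/3 satisfied
Every one meets the threshold.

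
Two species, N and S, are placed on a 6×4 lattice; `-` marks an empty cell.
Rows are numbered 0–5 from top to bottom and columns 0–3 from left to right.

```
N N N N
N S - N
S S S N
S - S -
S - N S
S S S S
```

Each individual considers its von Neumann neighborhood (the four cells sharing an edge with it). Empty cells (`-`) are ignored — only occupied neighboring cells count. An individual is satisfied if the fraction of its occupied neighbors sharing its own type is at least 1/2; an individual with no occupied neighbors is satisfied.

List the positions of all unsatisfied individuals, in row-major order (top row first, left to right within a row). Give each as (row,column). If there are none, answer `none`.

Row 0: (0,0)N 2/2 ✓ · (0,1)N 2/3 ✓ · (0,2)N 2/2 ✓ · (0,3)N 2/2 ✓
Row 1: (1,0)N 1/3 ✗ · (1,1)S 1/3 ✗ · (1,3)N 2/2 ✓
Row 2: (2,0)S 2/3 ✓ · (2,1)S 3/3 ✓ · (2,2)S 2/3 ✓ · (2,3)N 1/2 ✓
Row 3: (3,0)S 2/2 ✓ · (3,2)S 1/2 ✓
Row 4: (4,0)S 2/2 ✓ · (4,2)N 0/3 ✗ · (4,3)S 1/2 ✓
Row 5: (5,0)S 2/2 ✓ · (5,1)S 2/2 ✓ · (5,2)S 2/3 ✓ · (5,3)S 2/2 ✓

(1,0), (1,1), (4,2)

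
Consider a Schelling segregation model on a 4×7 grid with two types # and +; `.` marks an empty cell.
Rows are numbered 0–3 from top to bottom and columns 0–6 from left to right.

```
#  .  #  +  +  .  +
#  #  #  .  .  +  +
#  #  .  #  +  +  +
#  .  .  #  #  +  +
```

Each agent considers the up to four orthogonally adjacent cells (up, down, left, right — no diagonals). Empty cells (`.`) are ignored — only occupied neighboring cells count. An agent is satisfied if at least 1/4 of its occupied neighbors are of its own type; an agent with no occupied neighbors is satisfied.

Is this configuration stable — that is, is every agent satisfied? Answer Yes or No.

Yes

Row 0: (0,0)# 1/1 satisfied · (0,2)# 1/2 satisfied · (0,3)+ 1/2 satisfied · (0,4)+ 1/1 satisfied · (0,6)+ 1/1 satisfied
Row 1: (1,0)# 3/3 satisfied · (1,1)# 3/3 satisfied · (1,2)# 2/2 satisfied · (1,5)+ 2/2 satisfied · (1,6)+ 3/3 satisfied
Row 2: (2,0)# 3/3 satisfied · (2,1)# 2/2 satisfied · (2,3)# 1/2 satisfied · (2,4)+ 1/3 satisfied · (2,5)+ 4/4 satisfied · (2,6)+ 3/3 satisfied
Row 3: (3,0)# 1/1 satisfied · (3,3)# 2/2 satisfied · (3,4)# 1/3 satisfied · (3,5)+ 2/3 satisfied · (3,6)+ 2/2 satisfied
All meet the threshold, so the configuration is stable.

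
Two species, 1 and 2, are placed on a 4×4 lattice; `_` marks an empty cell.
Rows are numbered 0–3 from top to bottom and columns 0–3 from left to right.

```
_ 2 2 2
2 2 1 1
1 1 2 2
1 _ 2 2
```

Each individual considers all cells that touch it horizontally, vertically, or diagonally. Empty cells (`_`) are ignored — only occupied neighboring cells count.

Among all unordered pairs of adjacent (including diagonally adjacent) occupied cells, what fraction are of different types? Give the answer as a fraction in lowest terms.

8/17

Scan each occupied cell's neighbors to the right and below (and the two forward diagonals) so each pair is counted once.
Row 0: 2(0,1)–2(0,2)= 2(0,1)–2(1,1)= 2(0,1)–1(1,2)≠ 2(0,1)–2(1,0)= 2(0,2)–2(0,3)= 2(0,2)–1(1,2)≠ 2(0,2)–1(1,3)≠ 2(0,2)–2(1,1)= 2(0,3)–1(1,3)≠ 2(0,3)–1(1,2)≠  → 5/10 unlike.
Row 1: 2(1,0)–2(1,1)= 2(1,0)–1(2,0)≠ 2(1,0)–1(2,1)≠ 2(1,1)–1(1,2)≠ 2(1,1)–1(2,1)≠ 2(1,1)–2(2,2)= 2(1,1)–1(2,0)≠ 1(1,2)–1(1,3)= 1(1,2)–2(2,2)≠ 1(1,2)–2(2,3)≠ 1(1,2)–1(2,1)= 1(1,3)–2(2,3)≠ 1(1,3)–2(2,2)≠  → 9/13 unlike.
Row 2: 1(2,0)–1(2,1)= 1(2,0)–1(3,0)= 1(2,1)–2(2,2)≠ 1(2,1)–2(3,2)≠ 1(2,1)–1(3,0)= 2(2,2)–2(2,3)= 2(2,2)–2(3,2)= 2(2,2)–2(3,3)= 2(2,3)–2(3,3)= 2(2,3)–2(3,2)=  → 2/10 unlike.
Row 3: 2(3,2)–2(3,3)=  → 0/1 unlike.
Total adjacent occupied pairs: 34; unlike-type pairs: 16.
16/34 reduces to 8/17.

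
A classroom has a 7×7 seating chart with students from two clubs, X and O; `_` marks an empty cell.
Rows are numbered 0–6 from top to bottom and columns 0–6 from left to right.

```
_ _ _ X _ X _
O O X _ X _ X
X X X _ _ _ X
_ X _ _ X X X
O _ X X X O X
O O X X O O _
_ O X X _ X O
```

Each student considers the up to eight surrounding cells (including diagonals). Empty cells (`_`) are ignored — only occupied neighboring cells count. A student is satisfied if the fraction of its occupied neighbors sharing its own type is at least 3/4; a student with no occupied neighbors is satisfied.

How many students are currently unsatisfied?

16

Row 0: (0,3)X 2/2 satisfied · (0,5)X 2/2 satisfied
Row 1: (1,0)O 1/3 not · (1,1)O 1/5 not · (1,2)X 3/4 satisfied · (1,4)X 2/2 satisfied · (1,6)X 2/2 satisfied
Row 2: (2,0)X 2/4 not · (2,1)X 4/6 not · (2,2)X 3/4 satisfied · (2,6)X 3/3 satisfied
Row 3: (3,1)X 4/5 satisfied · (3,4)X 3/4 satisfied · (3,5)X 5/6 satisfied · (3,6)X 3/4 satisfied
Row 4: (4,0)O 2/3 not · (4,2)X 4/5 satisfied · (4,3)X 5/6 satisfied · (4,4)X 4/7 not · (4,5)O 2/7 not · (4,6)X 2/4 not
Row 5: (5,0)O 3/3 satisfied · (5,1)O 3/6 not · (5,2)X 5/7 not · (5,3)X 6/7 satisfied · (5,4)O 2/7 not · (5,5)O 3/6 not
Row 6: (6,1)O 2/4 not · (6,2)X 3/5 not · (6,3)X 3/4 satisfied · (6,5)X 0/3 not · (6,6)O 1/2 not
Unsatisfied: (1,0), (1,1), (2,0), (2,1), (4,0), (4,4), (4,5), (4,6), (5,1), (5,2), (5,4), (5,5), (6,1), (6,2), (6,5), (6,6) — 16 in total.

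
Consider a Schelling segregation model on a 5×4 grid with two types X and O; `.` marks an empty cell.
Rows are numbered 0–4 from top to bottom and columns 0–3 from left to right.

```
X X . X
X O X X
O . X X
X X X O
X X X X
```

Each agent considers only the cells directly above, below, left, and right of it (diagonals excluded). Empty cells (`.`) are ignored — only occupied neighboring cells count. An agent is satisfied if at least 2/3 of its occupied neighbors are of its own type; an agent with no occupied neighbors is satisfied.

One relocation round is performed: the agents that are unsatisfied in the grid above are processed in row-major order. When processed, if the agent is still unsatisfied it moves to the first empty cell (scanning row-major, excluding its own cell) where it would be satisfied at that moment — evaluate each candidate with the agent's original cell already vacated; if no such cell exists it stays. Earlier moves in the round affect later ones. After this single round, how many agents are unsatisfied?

Initially unsatisfied (in order): (0,1), (1,0), (1,1), (2,0), (3,3), (4,3).
  (0,1) → (0,2).
  (1,0) → (0,1).
  (1,1): no empty cell satisfies it; stays.
  (2,0): no empty cell satisfies it; stays.
  (3,3) → (1,0).
  (4,3): now satisfied by earlier moves; stays.
Resulting grid:
X X X X
O O X X
O . X X
X X X .
X X X X
Unsatisfied now: (0,0), (1,1), (2,0).

3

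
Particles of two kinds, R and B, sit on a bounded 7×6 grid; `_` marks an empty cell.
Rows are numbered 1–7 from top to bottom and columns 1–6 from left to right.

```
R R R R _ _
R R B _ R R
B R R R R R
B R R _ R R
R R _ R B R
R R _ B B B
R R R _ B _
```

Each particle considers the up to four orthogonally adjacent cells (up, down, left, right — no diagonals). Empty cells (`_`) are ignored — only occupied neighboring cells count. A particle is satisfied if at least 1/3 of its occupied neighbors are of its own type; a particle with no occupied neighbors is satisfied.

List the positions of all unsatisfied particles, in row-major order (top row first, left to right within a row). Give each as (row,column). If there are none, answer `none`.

(2,3), (5,4), (5,5)

Row 1: (1,1)R 2/2 ok · (1,2)R 3/3 ok · (1,3)R 2/3 ok · (1,4)R 1/1 ok
Row 2: (2,1)R 2/3 ok · (2,2)R 3/4 ok · (2,3)B 0/3 unhappy · (2,5)R 2/2 ok · (2,6)R 2/2 ok
Row 3: (3,1)B 1/3 ok · (3,2)R 3/4 ok · (3,3)R 3/4 ok · (3,4)R 2/2 ok · (3,5)R 4/4 ok · (3,6)R 3/3 ok
Row 4: (4,1)B 1/3 ok · (4,2)R 3/4 ok · (4,3)R 2/2 ok · (4,5)R 2/3 ok · (4,6)R 3/3 ok
Row 5: (5,1)R 2/3 ok · (5,2)R 3/3 ok · (5,4)R 0/2 unhappy · (5,5)B 1/4 unhappy · (5,6)R 1/3 ok
Row 6: (6,1)R 3/3 ok · (6,2)R 3/3 ok · (6,4)B 1/2 ok · (6,5)B 4/4 ok · (6,6)B 1/2 ok
Row 7: (7,1)R 2/2 ok · (7,2)R 3/3 ok · (7,3)R 1/1 ok · (7,5)B 1/1 ok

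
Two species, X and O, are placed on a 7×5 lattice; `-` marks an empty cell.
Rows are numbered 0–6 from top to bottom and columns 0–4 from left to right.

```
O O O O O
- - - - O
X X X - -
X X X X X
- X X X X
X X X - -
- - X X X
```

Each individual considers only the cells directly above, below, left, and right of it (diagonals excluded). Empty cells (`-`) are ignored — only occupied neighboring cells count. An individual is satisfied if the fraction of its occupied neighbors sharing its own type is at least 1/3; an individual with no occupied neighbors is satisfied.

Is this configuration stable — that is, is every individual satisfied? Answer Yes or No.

Yes

(0,0)O 1/1 satisfied
(0,1)O 2/2 satisfied
(0,2)O 2/2 satisfied
(0,3)O 2/2 satisfied
(0,4)O 2/2 satisfied
(1,4)O 1/1 satisfied
(2,0)X 2/2 satisfied
(2,1)X 3/3 satisfied
(2,2)X 2/2 satisfied
(3,0)X 2/2 satisfied
(3,1)X 4/4 satisfied
(3,2)X 4/4 satisfied
(3,3)X 3/3 satisfied
(3,4)X 2/2 satisfied
(4,1)X 3/3 satisfied
(4,2)X 4/4 satisfied
(4,3)X 3/3 satisfied
(4,4)X 2/2 satisfied
(5,0)X 1/1 satisfied
(5,1)X 3/3 satisfied
(5,2)X 3/3 satisfied
(6,2)X 2/2 satisfied
(6,3)X 2/2 satisfied
(6,4)X 1/1 satisfied
All meet the threshold, so the configuration is stable.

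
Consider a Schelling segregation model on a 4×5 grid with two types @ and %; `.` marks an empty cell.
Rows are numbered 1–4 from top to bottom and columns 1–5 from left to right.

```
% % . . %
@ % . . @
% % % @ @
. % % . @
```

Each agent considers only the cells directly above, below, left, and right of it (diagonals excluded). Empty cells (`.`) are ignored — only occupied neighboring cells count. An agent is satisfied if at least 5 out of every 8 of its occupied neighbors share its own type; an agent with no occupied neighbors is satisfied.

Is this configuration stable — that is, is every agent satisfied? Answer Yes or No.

No

Row 1: (1,1)% 1/2 unhappy · (1,2)% 2/2 ok · (1,5)% 0/1 unhappy
Row 2: (2,1)@ 0/3 unhappy · (2,2)% 2/3 ok · (2,5)@ 1/2 unhappy
Row 3: (3,1)% 1/2 unhappy · (3,2)% 4/4 ok · (3,3)% 2/3 ok · (3,4)@ 1/2 unhappy · (3,5)@ 3/3 ok
Row 4: (4,2)% 2/2 ok · (4,3)% 2/2 ok · (4,5)@ 1/1 ok
For instance (1,1) has only 1/2 same-type neighbors, below 5/8.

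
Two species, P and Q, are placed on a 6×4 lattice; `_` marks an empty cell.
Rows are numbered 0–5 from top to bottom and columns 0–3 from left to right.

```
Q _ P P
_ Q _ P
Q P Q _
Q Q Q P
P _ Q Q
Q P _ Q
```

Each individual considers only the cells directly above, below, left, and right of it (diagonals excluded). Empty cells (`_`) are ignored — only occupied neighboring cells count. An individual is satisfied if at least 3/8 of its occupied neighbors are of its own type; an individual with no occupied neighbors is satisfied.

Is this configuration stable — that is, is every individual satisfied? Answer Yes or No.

Row 0: (0,0)Q 0/0 ok · (0,2)P 1/1 ok · (0,3)P 2/2 ok
Row 1: (1,1)Q 0/1 unhappy · (1,3)P 1/1 ok
Row 2: (2,0)Q 1/2 ok · (2,1)P 0/4 unhappy · (2,2)Q 1/2 ok
Row 3: (3,0)Q 2/3 ok · (3,1)Q 2/3 ok · (3,2)Q 3/4 ok · (3,3)P 0/2 unhappy
Row 4: (4,0)P 0/2 unhappy · (4,2)Q 2/2 ok · (4,3)Q 2/3 ok
Row 5: (5,0)Q 0/2 unhappy · (5,1)P 0/1 unhappy · (5,3)Q 1/1 ok
For instance (1,1) has only 0/1 same-type neighbors, below 3/8.

No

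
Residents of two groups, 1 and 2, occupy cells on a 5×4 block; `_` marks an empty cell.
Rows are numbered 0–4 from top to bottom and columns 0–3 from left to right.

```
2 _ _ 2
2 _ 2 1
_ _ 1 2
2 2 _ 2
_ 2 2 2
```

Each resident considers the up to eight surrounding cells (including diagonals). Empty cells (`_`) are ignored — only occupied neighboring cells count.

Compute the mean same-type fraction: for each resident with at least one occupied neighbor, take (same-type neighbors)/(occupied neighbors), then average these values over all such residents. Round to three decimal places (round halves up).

(0,0)2 1/1
(0,3)2 1/2
(1,0)2 1/1
(1,2)2 2/4
(1,3)1 1/4
(2,2)1 1/5
(2,3)2 2/4
(3,0)2 2/2
(3,1)2 3/4
(3,3)2 3/4
(4,1)2 3/3
(4,2)2 4/4
(4,3)2 2/2
Sum over 13 residents: 1/1 + 1/2 + 1/1 + 2/4 + 1/4 + 1/5 + 2/4 + 2/2 + 3/4 + 3/4 + 3/3 + 4/4 + 2/2 = 189/20; mean = 189/20 ÷ 13 = 189/260 = 0.726923… → 0.727.

0.727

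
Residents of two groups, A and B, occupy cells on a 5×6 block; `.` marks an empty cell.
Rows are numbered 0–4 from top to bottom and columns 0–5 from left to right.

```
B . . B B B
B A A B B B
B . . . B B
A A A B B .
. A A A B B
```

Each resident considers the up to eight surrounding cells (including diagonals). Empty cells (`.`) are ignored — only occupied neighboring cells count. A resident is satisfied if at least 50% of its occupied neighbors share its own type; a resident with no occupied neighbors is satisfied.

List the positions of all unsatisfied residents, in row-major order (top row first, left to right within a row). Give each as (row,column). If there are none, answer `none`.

(0,0)B 1/2 ok
(0,3)B 3/4 ok
(0,4)B 5/5 ok
(0,5)B 3/3 ok
(1,0)B 2/3 ok
(1,1)A 1/4 unhappy
(1,2)A 1/3 unhappy
(1,3)B 4/5 ok
(1,4)B 7/7 ok
(1,5)B 5/5 ok
(2,0)B 1/4 unhappy
(2,4)B 6/6 ok
(2,5)B 4/4 ok
(3,0)A 2/3 ok
(3,1)A 4/5 ok
(3,2)A 4/5 ok
(3,3)B 3/6 ok
(3,4)B 5/6 ok
(4,1)A 4/4 ok
(4,2)A 4/5 ok
(4,3)A 2/5 unhappy
(4,4)B 3/4 ok
(4,5)B 2/2 ok

(1,1), (1,2), (2,0), (4,3)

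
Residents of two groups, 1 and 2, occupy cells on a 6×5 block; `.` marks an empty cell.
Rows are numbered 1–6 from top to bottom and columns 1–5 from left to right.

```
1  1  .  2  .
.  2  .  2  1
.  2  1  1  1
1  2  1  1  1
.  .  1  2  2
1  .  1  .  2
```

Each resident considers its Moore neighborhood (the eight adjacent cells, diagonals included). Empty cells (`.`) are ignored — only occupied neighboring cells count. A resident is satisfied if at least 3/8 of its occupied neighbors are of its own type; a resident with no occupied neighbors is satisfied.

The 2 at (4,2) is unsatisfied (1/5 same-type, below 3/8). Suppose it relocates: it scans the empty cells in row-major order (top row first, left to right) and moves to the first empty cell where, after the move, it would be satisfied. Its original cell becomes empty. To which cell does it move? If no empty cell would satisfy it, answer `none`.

Vacating (4,2). Empty cells in order:
  (1,3): 3/4 same-type → satisfied — stop here.

(1,3)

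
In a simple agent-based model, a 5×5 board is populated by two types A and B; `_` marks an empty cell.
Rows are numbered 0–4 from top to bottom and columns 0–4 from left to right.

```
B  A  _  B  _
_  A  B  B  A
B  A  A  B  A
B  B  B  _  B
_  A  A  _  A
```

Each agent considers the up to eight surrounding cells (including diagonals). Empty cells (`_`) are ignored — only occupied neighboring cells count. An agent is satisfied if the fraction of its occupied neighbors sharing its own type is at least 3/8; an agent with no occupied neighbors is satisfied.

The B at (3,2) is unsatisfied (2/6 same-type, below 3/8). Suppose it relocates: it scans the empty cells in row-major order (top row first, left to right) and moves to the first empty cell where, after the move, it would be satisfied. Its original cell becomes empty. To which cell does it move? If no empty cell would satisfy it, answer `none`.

(0,2)

Vacating (3,2). Empty cells in order:
  (0,2): 3/5 same-type → satisfied — stop here.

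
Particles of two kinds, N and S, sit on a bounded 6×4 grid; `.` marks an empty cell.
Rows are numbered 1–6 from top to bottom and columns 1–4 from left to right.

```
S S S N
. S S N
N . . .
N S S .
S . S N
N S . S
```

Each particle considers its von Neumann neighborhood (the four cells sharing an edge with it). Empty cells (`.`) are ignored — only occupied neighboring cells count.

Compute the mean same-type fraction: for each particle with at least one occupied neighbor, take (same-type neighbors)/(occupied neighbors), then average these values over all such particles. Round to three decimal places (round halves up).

(1,1)S 1/1
(1,2)S 3/3
(1,3)S 2/3
(1,4)N 1/2
(2,2)S 2/2
(2,3)S 2/3
(2,4)N 1/2
(3,1)N 1/1
(4,1)N 1/3
(4,2)S 1/2
(4,3)S 2/2
(5,1)S 0/2
(5,3)S 1/2
(5,4)N 0/2
(6,1)N 0/2
(6,2)S 0/1
(6,4)S 0/1
Sum over 17 particles: 1/1 + 3/3 + 2/3 + 1/2 + 2/2 + 2/3 + 1/2 + 1/1 + 1/3 + 1/2 + 2/2 + 0/2 + 1/2 + 0/2 + 0/2 + 0/1 + 0/1 = 26/3; mean = 26/3 ÷ 17 = 26/51 = 0.509803… → 0.510.

0.510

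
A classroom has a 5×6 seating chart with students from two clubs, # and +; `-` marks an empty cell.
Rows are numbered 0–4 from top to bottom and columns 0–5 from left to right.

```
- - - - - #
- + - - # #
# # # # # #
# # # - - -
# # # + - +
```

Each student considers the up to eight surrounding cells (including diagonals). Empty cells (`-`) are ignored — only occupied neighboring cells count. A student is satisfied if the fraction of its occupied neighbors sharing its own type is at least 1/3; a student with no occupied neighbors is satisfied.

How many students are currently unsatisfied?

2

(0,5)# 2/2 ok
(1,1)+ 0/3 unhappy
(1,4)# 5/5 ok
(1,5)# 4/4 ok
(2,0)# 3/4 ok
(2,1)# 5/6 ok
(2,2)# 4/5 ok
(2,3)# 4/4 ok
(2,4)# 4/4 ok
(2,5)# 3/3 ok
(3,0)# 5/5 ok
(3,1)# 8/8 ok
(3,2)# 6/7 ok
(4,0)# 3/3 ok
(4,1)# 5/5 ok
(4,2)# 3/4 ok
(4,3)+ 0/2 unhappy
(4,5)+ 0/0 ok
Unsatisfied: (1,1), (4,3) — 2 in total.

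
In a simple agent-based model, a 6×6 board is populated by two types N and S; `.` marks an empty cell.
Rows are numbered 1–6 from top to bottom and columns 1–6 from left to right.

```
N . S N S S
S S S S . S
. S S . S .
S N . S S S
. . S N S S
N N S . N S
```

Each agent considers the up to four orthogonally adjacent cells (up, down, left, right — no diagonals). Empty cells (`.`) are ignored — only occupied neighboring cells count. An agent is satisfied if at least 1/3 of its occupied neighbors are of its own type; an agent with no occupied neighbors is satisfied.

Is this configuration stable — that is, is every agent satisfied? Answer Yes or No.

No

Row 1: (1,1)N 0/1 unhappy · (1,3)S 1/2 ok · (1,4)N 0/3 unhappy · (1,5)S 1/2 ok · (1,6)S 2/2 ok
Row 2: (2,1)S 1/2 ok · (2,2)S 3/3 ok · (2,3)S 4/4 ok · (2,4)S 1/2 ok · (2,6)S 1/1 ok
Row 3: (3,2)S 2/3 ok · (3,3)S 2/2 ok · (3,5)S 1/1 ok
Row 4: (4,1)S 0/1 unhappy · (4,2)N 0/2 unhappy · (4,4)S 1/2 ok · (4,5)S 4/4 ok · (4,6)S 2/2 ok
Row 5: (5,3)S 1/2 ok · (5,4)N 0/3 unhappy · (5,5)S 2/4 ok · (5,6)S 3/3 ok
Row 6: (6,1)N 1/1 ok · (6,2)N 1/2 ok · (6,3)S 1/2 ok · (6,5)N 0/2 unhappy · (6,6)S 1/2 ok
For instance (1,1) has only 0/1 same-type neighbors, below 1/3.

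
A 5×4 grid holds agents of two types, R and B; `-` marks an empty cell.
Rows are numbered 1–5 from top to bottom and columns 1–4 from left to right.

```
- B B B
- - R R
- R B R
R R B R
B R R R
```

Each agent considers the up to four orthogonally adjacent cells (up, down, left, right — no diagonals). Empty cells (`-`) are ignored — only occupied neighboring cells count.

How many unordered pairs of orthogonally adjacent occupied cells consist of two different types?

Scan each occupied cell's neighbors to the right and below so each pair is counted once.
From row 1: 2 unlike of 4 pairs (running 2/4).
From row 2: 1 unlike of 3 pairs (running 3/7).
From row 3: 2 unlike of 5 pairs (running 5/12).
From row 4: 4 unlike of 7 pairs (running 9/19).
From row 5: 1 unlike of 3 pairs (running 10/22).
Total adjacent occupied pairs: 22; unlike-type pairs: 10.

10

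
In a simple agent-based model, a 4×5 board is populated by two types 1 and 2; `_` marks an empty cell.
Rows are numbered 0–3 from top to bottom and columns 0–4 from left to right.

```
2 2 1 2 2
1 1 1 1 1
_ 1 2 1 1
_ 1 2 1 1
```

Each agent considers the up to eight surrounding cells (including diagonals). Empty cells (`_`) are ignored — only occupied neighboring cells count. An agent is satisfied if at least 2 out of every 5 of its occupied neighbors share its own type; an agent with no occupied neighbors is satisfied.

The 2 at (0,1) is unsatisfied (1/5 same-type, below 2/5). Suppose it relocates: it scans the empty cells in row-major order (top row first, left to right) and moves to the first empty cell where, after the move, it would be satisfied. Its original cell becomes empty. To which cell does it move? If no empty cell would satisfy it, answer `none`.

Vacating (0,1). Empty cells in order:
  (2,0): 0/4 same-type → still unsatisfied.
  (3,0): 0/2 same-type → still unsatisfied.

none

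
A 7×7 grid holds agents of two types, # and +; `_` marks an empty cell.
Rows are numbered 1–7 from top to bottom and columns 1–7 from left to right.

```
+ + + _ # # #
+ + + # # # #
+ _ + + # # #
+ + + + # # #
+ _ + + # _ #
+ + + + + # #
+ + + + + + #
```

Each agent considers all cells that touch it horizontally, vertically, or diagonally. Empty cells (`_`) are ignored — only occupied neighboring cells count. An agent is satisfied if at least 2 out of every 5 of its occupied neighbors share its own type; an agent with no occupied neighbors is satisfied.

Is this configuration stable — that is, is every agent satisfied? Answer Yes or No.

Row 1: (1,1)+ 3/3 ✓ · (1,2)+ 5/5 ✓ · (1,3)+ 3/4 ✓ · (1,5)# 4/4 ✓ · (1,6)# 5/5 ✓ · (1,7)# 3/3 ✓
Row 2: (2,1)+ 4/4 ✓ · (2,2)+ 7/7 ✓ · (2,3)+ 5/6 ✓ · (2,4)# 3/7 ✓ · (2,5)# 6/7 ✓ · (2,6)# 8/8 ✓ · (2,7)# 5/5 ✓
Row 3: (3,1)+ 4/4 ✓ · (3,3)+ 6/7 ✓ · (3,4)+ 4/8 ✓ · (3,5)# 6/8 ✓ · (3,6)# 8/8 ✓ · (3,7)# 5/5 ✓
Row 4: (4,1)+ 3/3 ✓ · (4,2)+ 6/6 ✓ · (4,3)+ 6/6 ✓ · (4,4)+ 5/8 ✓ · (4,5)# 4/7 ✓ · (4,6)# 7/7 ✓ · (4,7)# 4/4 ✓
Row 5: (5,1)+ 4/4 ✓ · (5,3)+ 7/7 ✓ · (5,4)+ 6/8 ✓ · (5,5)# 3/7 ✓ · (5,7)# 4/4 ✓
Row 6: (6,1)+ 4/4 ✓ · (6,2)+ 7/7 ✓ · (6,3)+ 7/7 ✓ · (6,4)+ 7/8 ✓ · (6,5)+ 5/7 ✓ · (6,6)# 4/7 ✓ · (6,7)# 3/4 ✓
Row 7: (7,1)+ 3/3 ✓ · (7,2)+ 5/5 ✓ · (7,3)+ 5/5 ✓ · (7,4)+ 5/5 ✓ · (7,5)+ 4/5 ✓ · (7,6)+ 2/5 ✓ · (7,7)# 2/3 ✓
All meet the threshold, so the configuration is stable.

Yes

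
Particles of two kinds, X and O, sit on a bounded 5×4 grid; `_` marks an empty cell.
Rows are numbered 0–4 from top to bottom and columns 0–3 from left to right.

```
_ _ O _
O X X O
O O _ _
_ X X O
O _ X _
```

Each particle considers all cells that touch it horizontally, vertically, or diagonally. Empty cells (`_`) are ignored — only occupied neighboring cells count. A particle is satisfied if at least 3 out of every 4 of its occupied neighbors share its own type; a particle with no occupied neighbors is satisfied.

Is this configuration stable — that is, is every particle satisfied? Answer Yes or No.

Row 0: (0,2)O 1/3 not
Row 1: (1,0)O 2/3 not · (1,1)X 1/5 not · (1,2)X 1/4 not · (1,3)O 1/2 not
Row 2: (2,0)O 2/4 not · (2,1)O 2/6 not
Row 3: (3,1)X 2/5 not · (3,2)X 2/4 not · (3,3)O 0/2 not
Row 4: (4,0)O 0/1 not · (4,2)X 2/3 not
For instance (0,2) has only 1/3 same-type neighbors, below 3/4.

No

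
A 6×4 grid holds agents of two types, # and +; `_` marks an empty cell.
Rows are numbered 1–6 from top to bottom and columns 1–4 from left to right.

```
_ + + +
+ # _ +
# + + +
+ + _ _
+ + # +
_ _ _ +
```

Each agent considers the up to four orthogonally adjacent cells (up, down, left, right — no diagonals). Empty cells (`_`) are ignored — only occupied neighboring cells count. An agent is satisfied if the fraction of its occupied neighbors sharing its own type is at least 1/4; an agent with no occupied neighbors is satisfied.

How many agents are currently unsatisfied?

4

(1,2)+ 1/2 ok
(1,3)+ 2/2 ok
(1,4)+ 2/2 ok
(2,1)+ 0/2 unhappy
(2,2)# 0/3 unhappy
(2,4)+ 2/2 ok
(3,1)# 0/3 unhappy
(3,2)+ 2/4 ok
(3,3)+ 2/2 ok
(3,4)+ 2/2 ok
(4,1)+ 2/3 ok
(4,2)+ 3/3 ok
(5,1)+ 2/2 ok
(5,2)+ 2/3 ok
(5,3)# 0/2 unhappy
(5,4)+ 1/2 ok
(6,4)+ 1/1 ok
Unsatisfied: (2,1), (2,2), (3,1), (5,3) — 4 in total.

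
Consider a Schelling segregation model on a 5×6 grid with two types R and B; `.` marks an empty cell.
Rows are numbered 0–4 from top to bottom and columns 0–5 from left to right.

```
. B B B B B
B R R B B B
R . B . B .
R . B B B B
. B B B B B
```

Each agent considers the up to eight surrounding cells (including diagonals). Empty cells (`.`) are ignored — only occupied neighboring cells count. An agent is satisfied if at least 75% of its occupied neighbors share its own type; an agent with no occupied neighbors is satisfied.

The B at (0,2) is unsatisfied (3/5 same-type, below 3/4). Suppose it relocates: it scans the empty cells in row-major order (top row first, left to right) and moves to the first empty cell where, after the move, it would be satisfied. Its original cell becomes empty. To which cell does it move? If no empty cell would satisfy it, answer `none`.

(2,3)

Vacating (0,2). Empty cells in order:
  (0,0): 2/3 same-type → still unsatisfied.
  (2,1): 3/7 same-type → still unsatisfied.
  (2,3): 7/8 same-type → satisfied — stop here.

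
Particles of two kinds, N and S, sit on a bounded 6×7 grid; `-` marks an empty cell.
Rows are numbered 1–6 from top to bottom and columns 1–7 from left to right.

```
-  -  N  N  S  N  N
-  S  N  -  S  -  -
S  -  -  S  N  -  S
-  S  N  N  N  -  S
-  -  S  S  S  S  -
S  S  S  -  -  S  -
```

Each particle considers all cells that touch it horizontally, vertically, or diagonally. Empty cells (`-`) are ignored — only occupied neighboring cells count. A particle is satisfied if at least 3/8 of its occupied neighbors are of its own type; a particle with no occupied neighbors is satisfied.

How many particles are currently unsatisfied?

6

(1,3)N 2/3 ok
(1,4)N 2/4 ok
(1,5)S 1/3 unhappy
(1,6)N 1/3 unhappy
(1,7)N 1/1 ok
(2,2)S 1/3 unhappy
(2,3)N 2/4 ok
(2,5)S 2/5 ok
(3,1)S 2/2 ok
(3,4)S 1/6 unhappy
(3,5)N 2/4 ok
(3,7)S 1/1 ok
(4,2)S 2/3 ok
(4,3)N 1/5 unhappy
(4,4)N 3/7 ok
(4,5)N 2/6 unhappy
(4,7)S 2/2 ok
(5,3)S 4/6 ok
(5,4)S 3/6 ok
(5,5)S 3/5 ok
(5,6)S 3/4 ok
(6,1)S 1/1 ok
(6,2)S 3/3 ok
(6,3)S 3/3 ok
(6,6)S 2/2 ok
Unsatisfied: (1,5), (1,6), (2,2), (3,4), (4,3), (4,5) — 6 in total.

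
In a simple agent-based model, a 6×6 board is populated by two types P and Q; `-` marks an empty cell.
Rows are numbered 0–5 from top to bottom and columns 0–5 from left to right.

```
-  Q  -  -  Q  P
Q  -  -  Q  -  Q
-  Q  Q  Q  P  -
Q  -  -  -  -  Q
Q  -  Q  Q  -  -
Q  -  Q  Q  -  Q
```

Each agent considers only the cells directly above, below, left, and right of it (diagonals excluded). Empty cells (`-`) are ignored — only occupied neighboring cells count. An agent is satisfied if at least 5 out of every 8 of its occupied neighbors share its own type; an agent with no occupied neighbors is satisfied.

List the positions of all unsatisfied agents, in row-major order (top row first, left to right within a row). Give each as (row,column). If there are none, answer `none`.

(0,1)Q 0/0 ok
(0,4)Q 0/1 unhappy
(0,5)P 0/2 unhappy
(1,0)Q 0/0 ok
(1,3)Q 1/1 ok
(1,5)Q 0/1 unhappy
(2,1)Q 1/1 ok
(2,2)Q 2/2 ok
(2,3)Q 2/3 ok
(2,4)P 0/1 unhappy
(3,0)Q 1/1 ok
(3,5)Q 0/0 ok
(4,0)Q 2/2 ok
(4,2)Q 2/2 ok
(4,3)Q 2/2 ok
(5,0)Q 1/1 ok
(5,2)Q 2/2 ok
(5,3)Q 2/2 ok
(5,5)Q 0/0 ok

(0,4), (0,5), (1,5), (2,4)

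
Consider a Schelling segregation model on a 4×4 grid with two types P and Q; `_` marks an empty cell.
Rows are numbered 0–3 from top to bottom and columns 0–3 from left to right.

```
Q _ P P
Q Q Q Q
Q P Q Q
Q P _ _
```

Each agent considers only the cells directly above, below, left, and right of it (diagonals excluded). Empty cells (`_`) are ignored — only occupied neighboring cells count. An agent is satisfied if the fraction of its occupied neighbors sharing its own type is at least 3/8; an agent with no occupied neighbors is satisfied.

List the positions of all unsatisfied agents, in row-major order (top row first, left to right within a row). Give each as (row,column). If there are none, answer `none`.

(2,1)

Row 0: (0,0)Q 1/1 satisfied · (0,2)P 1/2 satisfied · (0,3)P 1/2 satisfied
Row 1: (1,0)Q 3/3 satisfied · (1,1)Q 2/3 satisfied · (1,2)Q 3/4 satisfied · (1,3)Q 2/3 satisfied
Row 2: (2,0)Q 2/3 satisfied · (2,1)P 1/4 not · (2,2)Q 2/3 satisfied · (2,3)Q 2/2 satisfied
Row 3: (3,0)Q 1/2 satisfied · (3,1)P 1/2 satisfied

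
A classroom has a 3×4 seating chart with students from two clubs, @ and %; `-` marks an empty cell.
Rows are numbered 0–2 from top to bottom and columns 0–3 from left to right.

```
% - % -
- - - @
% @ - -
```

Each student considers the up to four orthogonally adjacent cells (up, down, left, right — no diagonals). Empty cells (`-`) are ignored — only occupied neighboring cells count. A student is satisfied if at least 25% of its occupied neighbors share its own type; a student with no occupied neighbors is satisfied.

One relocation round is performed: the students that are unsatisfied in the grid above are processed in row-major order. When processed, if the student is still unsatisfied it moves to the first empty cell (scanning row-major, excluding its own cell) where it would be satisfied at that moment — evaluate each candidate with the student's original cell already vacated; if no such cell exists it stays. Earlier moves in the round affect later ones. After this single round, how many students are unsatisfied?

0

Initially unsatisfied (in order): (2,0), (2,1).
  (2,0) → (0,1).
  (2,1): now satisfied by earlier moves; stays.
Resulting grid:
% % % -
- - - @
- @ - -
All satisfied now.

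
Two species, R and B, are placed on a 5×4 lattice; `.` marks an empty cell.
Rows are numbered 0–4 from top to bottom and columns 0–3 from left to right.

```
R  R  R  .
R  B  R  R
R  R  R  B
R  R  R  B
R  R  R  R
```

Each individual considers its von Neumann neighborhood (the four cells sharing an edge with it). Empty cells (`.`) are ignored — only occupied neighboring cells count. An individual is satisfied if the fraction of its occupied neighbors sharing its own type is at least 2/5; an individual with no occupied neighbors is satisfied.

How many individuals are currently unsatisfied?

3

(0,0)R 2/2 satisfied
(0,1)R 2/3 satisfied
(0,2)R 2/2 satisfied
(1,0)R 2/3 satisfied
(1,1)B 0/4 not
(1,2)R 3/4 satisfied
(1,3)R 1/2 satisfied
(2,0)R 3/3 satisfied
(2,1)R 3/4 satisfied
(2,2)R 3/4 satisfied
(2,3)B 1/3 not
(3,0)R 3/3 satisfied
(3,1)R 4/4 satisfied
(3,2)R 3/4 satisfied
(3,3)B 1/3 not
(4,0)R 2/2 satisfied
(4,1)R 3/3 satisfied
(4,2)R 3/3 satisfied
(4,3)R 1/2 satisfied
Unsatisfied: (1,1), (2,3), (3,3) — 3 in total.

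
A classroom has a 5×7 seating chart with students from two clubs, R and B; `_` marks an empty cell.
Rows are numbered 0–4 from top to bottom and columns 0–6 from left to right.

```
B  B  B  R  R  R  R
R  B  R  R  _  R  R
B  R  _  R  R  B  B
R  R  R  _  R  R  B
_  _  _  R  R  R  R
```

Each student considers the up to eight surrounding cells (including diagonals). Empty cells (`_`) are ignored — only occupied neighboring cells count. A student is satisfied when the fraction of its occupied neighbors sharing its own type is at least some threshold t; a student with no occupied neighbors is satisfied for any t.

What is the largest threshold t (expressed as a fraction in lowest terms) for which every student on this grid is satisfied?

Row 0: (0,0)B 2/3 · (0,1)B 3/5 · (0,2)B 2/5 · (0,3)R 3/4 · (0,4)R 4/4 · (0,5)R 4/4 · (0,6)R 3/3
Row 1: (1,0)R 1/5 · (1,1)B 4/7 · (1,2)R 4/7 · (1,3)R 5/6 · (1,5)R 5/7 · (1,6)R 3/5
Row 2: (2,0)B 1/5 · (2,1)R 5/7 · (2,3)R 5/5 · (2,4)R 5/6 · (2,5)B 2/7 · (2,6)B 2/5
Row 3: (3,0)R 2/3 · (3,1)R 3/4 · (3,2)R 4/4 · (3,4)R 6/7 · (3,5)R 5/8 · (3,6)B 2/5
Row 4: (4,3)R 3/3 · (4,4)R 4/4 · (4,5)R 4/5 · (4,6)R 2/3
The smallest same-type fraction is 1/5 at (1,0), which reduces to 1/5. Any threshold above that leaves this student unsatisfied.

1/5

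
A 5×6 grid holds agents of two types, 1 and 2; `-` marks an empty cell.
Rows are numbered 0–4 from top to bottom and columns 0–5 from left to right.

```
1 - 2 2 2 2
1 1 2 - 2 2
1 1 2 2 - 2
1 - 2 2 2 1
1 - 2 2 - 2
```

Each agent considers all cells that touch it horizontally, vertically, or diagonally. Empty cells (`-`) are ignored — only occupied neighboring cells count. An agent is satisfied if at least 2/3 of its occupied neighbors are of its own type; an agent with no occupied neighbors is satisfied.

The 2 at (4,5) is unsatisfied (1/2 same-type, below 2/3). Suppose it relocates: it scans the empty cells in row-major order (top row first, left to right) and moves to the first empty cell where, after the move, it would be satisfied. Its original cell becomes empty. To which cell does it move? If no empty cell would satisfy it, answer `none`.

Vacating (4,5). Empty cells in order:
  (0,1): 2/5 same-type → still unsatisfied.
  (1,3): 7/7 same-type → satisfied — stop here.

(1,3)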